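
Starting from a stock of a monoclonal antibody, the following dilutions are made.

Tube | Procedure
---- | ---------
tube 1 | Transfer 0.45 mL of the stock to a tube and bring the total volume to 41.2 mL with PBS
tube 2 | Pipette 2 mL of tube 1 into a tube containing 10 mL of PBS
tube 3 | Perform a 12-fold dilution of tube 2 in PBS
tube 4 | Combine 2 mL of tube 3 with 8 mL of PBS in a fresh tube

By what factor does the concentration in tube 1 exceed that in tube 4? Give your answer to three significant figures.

Step 1: 0.45 mL brought to 41.2 mL → factor 41.2/0.45 = 91.556
Step 2: 2 mL + 10 mL = 12 mL total → factor 12/2 = 6
Step 3: 12-fold → factor 12
Step 4: 2 mL + 8 mL = 10 mL total → factor 10/2 = 5
Dilution factor to tube 1 = 91.556; to tube 4 = 32960
[tube 1]/[tube 4] = (factor to tube 4)/(factor to tube 1) = 32960/91.556 = 360

360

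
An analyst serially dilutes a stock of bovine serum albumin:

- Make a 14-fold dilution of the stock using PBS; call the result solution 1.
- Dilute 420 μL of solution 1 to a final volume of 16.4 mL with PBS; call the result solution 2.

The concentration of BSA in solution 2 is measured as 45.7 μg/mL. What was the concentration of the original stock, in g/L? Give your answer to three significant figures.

25.0 g/L

Step 1: 14-fold → factor 14
Step 2: 420 μL brought to 16.4 mL → factor 16400/420 = 39.048
Overall dilution factor = 14 × 39.048 = 546.67
Stock = 45.7 μg/mL × 546.67 = 2.498 × 10^4 μg/mL = 25.0 g/L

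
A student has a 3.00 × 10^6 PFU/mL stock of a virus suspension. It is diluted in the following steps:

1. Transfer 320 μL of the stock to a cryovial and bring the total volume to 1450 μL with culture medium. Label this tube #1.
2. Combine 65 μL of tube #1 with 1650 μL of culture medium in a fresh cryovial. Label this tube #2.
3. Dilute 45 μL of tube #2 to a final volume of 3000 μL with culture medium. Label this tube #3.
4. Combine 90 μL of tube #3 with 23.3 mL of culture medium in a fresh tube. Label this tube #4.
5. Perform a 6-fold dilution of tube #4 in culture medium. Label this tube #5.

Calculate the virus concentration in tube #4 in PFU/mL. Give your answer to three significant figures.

Step 1: 320 μL brought to 1450 μL → factor 1450/320 = 4.5312
Step 2: 65 μL + 1650 μL = 1715 μL total → factor 1715/65 = 26.385
Step 3: 45 μL brought to 3000 μL → factor 3000/45 = 66.667
Step 4: 90 μL + 23.3 mL = 23390 μL total → factor 23390/90 = 259.89
Dilution factor through tube #4 = 4.5312 × 26.385 × 66.667 × 259.89 = 2.0714 × 10^6
[tube #4] = 3.00 × 10^6 PFU/mL / 2.0714 × 10^6 = 1.45 PFU/mL

1.45 PFU/mL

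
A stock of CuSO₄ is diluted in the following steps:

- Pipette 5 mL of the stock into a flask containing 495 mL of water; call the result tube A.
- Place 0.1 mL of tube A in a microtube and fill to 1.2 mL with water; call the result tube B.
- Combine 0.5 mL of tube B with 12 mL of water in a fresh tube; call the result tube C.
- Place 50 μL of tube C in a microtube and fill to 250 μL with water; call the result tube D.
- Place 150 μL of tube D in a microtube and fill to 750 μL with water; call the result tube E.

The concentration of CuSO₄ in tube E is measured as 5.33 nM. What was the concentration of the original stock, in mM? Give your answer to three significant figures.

4.00 mM

Step 1: 5 mL + 495 mL = 500 mL total → factor 500/5 = 100
Step 2: 0.1 mL brought to 1.2 mL → factor 1.2/0.1 = 12
Step 3: 0.5 mL + 12 mL = 12.5 mL total → factor 12.5/0.5 = 25
Step 4: 50 μL brought to 250 μL → factor 250/50 = 5
Step 5: 150 μL brought to 750 μL → factor 750/150 = 5
Overall dilution factor = 100 × 12 × 25 × 5 × 5 = 7.5 × 10^5
Stock = 5.33 nM × 7.5 × 10^5 = 3.998 × 10^6 nM = 4.00 mM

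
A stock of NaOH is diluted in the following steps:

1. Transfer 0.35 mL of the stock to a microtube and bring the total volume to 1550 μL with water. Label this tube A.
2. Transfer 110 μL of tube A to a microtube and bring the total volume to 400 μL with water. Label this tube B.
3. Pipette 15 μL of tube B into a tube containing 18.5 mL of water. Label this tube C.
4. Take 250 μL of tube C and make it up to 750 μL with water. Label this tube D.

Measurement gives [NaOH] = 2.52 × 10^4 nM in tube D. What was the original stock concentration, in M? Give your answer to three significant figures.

Step 1: 0.35 mL brought to 1550 μL → factor 1.55/0.35 = 4.4286
Step 2: 110 μL brought to 400 μL → factor 400/110 = 3.6364
Step 3: 15 μL + 18.5 mL = 18515 μL total → factor 18515/15 = 1234.3
Step 4: 250 μL brought to 750 μL → factor 750/250 = 3
Overall dilution factor = 4.4286 × 3.6364 × 1234.3 × 3 = 59633
Stock = 2.52 × 10^4 nM × 59633 = 1.503 × 10^9 nM = 1.50 M

1.50 M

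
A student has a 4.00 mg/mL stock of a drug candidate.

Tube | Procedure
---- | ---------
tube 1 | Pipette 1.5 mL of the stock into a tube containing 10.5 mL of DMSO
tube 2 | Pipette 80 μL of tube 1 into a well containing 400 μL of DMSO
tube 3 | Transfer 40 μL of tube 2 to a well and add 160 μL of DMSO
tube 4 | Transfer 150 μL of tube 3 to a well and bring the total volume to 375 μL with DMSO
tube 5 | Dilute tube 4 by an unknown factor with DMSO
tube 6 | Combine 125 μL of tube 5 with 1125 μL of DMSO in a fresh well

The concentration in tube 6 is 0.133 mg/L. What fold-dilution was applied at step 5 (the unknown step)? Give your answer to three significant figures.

5.01-fold

Step 1: 1.5 mL + 10.5 mL = 12 mL total → factor 12/1.5 = 8
Step 2: 80 μL + 400 μL = 480 μL total → factor 480/80 = 6
Step 3: 40 μL + 160 μL = 200 μL total → factor 200/40 = 5
Step 4: 150 μL brought to 375 μL → factor 375/150 = 2.5
Step 5: unknown factor x
Step 6: 125 μL + 1125 μL = 1250 μL total → factor 1250/125 = 10
Product of known-step factors = 6000
Overall factor = 4.00 mg/mL / (0.133 mg/L) = 30075
x = 30075 / 6000 = 5.01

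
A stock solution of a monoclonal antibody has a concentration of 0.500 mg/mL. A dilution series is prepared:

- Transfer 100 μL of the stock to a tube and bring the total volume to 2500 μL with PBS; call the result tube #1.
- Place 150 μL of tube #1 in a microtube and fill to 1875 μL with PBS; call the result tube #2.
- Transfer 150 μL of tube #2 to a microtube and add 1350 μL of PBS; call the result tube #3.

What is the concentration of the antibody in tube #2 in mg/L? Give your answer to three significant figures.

1.60 mg/L

Step 1: 100 μL brought to 2500 μL → factor 2500/100 = 25
Step 2: 150 μL brought to 1875 μL → factor 1875/150 = 12.5
Dilution factor through tube #2 = 25 × 12.5 = 312.5
[tube #2] = 0.500 mg/mL / 312.5 = 0.001600 mg/mL = 1.60 mg/L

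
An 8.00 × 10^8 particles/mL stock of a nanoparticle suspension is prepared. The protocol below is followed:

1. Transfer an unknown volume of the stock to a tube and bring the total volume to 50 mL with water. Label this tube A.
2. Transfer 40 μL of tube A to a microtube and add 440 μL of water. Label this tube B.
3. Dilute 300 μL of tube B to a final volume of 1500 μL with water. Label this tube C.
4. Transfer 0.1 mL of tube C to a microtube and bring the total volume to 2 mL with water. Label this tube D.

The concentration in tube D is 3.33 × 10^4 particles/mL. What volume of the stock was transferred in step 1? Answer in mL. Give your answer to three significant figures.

2.50 mL

Step 1: v brought to 50 mL → factor = 50 mL/v
Step 2: 40 μL + 440 μL = 480 μL total → factor 480/40 = 12
Step 3: 300 μL brought to 1500 μL → factor 1500/300 = 5
Step 4: 0.1 mL brought to 2 mL → factor 2/0.1 = 20
Product of known-step factors = 1200
Overall factor = 8.00 × 10^8 particles/mL / (3.33 × 10^4 particles/mL) = 24024
Step-1 factor = 24024 / 1200 = 20.02
v = 50 mL / 20.02 = 2.50 mL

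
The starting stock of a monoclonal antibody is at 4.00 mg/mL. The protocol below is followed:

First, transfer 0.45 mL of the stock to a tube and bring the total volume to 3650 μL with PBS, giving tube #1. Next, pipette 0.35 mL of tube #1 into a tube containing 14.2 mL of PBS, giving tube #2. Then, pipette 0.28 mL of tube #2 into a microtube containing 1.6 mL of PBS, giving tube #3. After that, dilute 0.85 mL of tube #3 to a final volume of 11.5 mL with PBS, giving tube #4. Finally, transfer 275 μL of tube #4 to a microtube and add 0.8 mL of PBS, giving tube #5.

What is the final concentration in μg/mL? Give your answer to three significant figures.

0.0334 μg/mL

Step 1: 0.45 mL brought to 3650 μL → factor 3.65/0.45 = 8.1111
Step 2: 0.35 mL + 14.2 mL = 14.55 mL total → factor 14.55/0.35 = 41.571
Step 3: 0.28 mL + 1.6 mL = 1.88 mL total → factor 1.88/0.28 = 6.7143
Step 4: 0.85 mL brought to 11.5 mL → factor 11.5/0.85 = 13.529
Step 5: 275 μL + 0.8 mL = 1075 μL total → factor 1075/275 = 3.9091
Overall dilution factor = 8.1111 × 41.571 × 6.7143 × 13.529 × 3.9091 = 1.1974 × 10^5
Final = 4.00 mg/mL / 1.1974 × 10^5 = 3.341 × 10^-5 mg/mL = 0.0334 μg/mL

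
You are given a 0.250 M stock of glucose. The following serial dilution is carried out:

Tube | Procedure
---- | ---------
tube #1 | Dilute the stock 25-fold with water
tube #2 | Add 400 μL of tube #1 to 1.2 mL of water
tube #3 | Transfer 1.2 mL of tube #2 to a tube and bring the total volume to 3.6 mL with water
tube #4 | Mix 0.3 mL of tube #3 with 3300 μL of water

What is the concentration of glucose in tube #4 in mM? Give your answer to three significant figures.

Step 1: 25-fold → factor 25
Step 2: 400 μL + 1.2 mL = 1600 μL total → factor 1600/400 = 4
Step 3: 1.2 mL brought to 3.6 mL → factor 3.6/1.2 = 3
Step 4: 0.3 mL + 3300 μL = 3.6 mL total → factor 3.6/0.3 = 12
Overall dilution factor = 25 × 4 × 3 × 12 = 3600
Final = 0.250 M / 3600 = 6.944 × 10^-5 M = 0.0694 mM

0.0694 mM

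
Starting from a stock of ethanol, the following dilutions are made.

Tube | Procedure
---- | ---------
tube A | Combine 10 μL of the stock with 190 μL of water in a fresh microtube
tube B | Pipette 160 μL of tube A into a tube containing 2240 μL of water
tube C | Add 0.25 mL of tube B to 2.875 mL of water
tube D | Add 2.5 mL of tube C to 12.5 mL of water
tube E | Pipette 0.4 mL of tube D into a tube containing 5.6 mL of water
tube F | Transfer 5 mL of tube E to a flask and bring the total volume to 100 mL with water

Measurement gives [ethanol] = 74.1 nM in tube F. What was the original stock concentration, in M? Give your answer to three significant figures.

Step 1: 10 μL + 190 μL = 200 μL total → factor 200/10 = 20
Step 2: 160 μL + 2240 μL = 2400 μL total → factor 2400/160 = 15
Step 3: 0.25 mL + 2.875 mL = 3.125 mL total → factor 3.125/0.25 = 12.5
Step 4: 2.5 mL + 12.5 mL = 15 mL total → factor 15/2.5 = 6
Step 5: 0.4 mL + 5.6 mL = 6 mL total → factor 6/0.4 = 15
Step 6: 5 mL brought to 100 mL → factor 100/5 = 20
Overall dilution factor = 20 × 15 × 12.5 × 6 × 15 × 20 = 6.75 × 10^6
Stock = 74.1 nM × 6.75 × 10^6 = 5.002 × 10^8 nM = 0.500 M

0.500 M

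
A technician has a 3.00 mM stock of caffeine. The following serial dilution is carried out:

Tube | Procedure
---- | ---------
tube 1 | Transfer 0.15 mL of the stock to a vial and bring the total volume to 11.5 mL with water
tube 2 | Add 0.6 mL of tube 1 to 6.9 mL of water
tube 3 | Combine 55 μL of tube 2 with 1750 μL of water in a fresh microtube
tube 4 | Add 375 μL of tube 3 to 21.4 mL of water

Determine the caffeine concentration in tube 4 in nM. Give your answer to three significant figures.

1.64 nM

Step 1: 0.15 mL brought to 11.5 mL → factor 11.5/0.15 = 76.667
Step 2: 0.6 mL + 6.9 mL = 7.5 mL total → factor 7.5/0.6 = 12.5
Step 3: 55 μL + 1750 μL = 1805 μL total → factor 1805/55 = 32.818
Step 4: 375 μL + 21.4 mL = 21775 μL total → factor 21775/375 = 58.067
Overall dilution factor = 76.667 × 12.5 × 32.818 × 58.067 = 1.8262 × 10^6
Final = 3.00 mM / 1.8262 × 10^6 = 1.643 × 10^-6 mM = 1.64 nM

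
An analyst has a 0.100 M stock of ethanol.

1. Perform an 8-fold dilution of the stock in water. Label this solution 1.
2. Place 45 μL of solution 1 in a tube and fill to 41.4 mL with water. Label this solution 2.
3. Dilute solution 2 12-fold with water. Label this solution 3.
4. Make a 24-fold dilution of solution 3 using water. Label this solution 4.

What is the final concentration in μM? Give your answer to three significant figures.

Step 1: 8-fold → factor 8
Step 2: 45 μL brought to 41.4 mL → factor 41400/45 = 920
Step 3: 12-fold → factor 12
Step 4: 24-fold → factor 24
Overall dilution factor = 8 × 920 × 12 × 24 = 2.1197 × 10^6
Final = 0.100 M / 2.1197 × 10^6 = 4.718 × 10^-8 M = 0.0472 μM

0.0472 μM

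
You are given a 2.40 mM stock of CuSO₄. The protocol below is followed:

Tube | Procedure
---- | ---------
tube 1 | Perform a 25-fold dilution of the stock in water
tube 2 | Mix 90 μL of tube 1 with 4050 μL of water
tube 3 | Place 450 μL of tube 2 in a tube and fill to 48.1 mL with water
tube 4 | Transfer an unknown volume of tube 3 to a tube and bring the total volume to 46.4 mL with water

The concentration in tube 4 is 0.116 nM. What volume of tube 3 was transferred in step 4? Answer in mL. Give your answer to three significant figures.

Step 1: 25-fold → factor 25
Step 2: 90 μL + 4050 μL = 4140 μL total → factor 4140/90 = 46
Step 3: 450 μL brought to 48.1 mL → factor 48100/450 = 106.89
Step 4: v brought to 46.4 mL → factor = 46.4 mL/v
Product of known-step factors = 1.2292 × 10^5
Overall factor = 2.40 mM / (0.116 nM) = 2.069 × 10^7
Step-4 factor = 2.069 × 10^7 / 1.2292 × 10^5 = 168.32
v = 46.4 mL / 168.32 = 0.276 mL

0.276 mL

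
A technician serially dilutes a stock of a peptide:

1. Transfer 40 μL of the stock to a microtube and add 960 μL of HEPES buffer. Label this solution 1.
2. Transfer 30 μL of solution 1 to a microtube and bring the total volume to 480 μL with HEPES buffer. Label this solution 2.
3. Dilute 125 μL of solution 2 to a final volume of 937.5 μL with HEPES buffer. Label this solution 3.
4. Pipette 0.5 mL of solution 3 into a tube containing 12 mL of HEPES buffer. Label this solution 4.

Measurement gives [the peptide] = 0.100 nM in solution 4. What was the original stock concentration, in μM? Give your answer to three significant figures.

Step 1: 40 μL + 960 μL = 1000 μL total → factor 1000/40 = 25
Step 2: 30 μL brought to 480 μL → factor 480/30 = 16
Step 3: 125 μL brought to 937.5 μL → factor 937.5/125 = 7.5
Step 4: 0.5 mL + 12 mL = 12.5 mL total → factor 12.5/0.5 = 25
Overall dilution factor = 25 × 16 × 7.5 × 25 = 75000
Stock = 0.100 nM × 75000 = 7500 nM = 7.50 μM

7.50 μM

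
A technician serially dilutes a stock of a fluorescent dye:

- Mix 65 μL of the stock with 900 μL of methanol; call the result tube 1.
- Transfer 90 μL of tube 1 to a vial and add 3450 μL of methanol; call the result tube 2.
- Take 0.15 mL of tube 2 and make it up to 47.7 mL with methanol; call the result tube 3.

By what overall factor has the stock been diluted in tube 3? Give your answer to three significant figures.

1.86 × 10^5

Step 1: 65 μL + 900 μL = 965 μL total → factor 965/65 = 14.846
Step 2: 90 μL + 3450 μL = 3540 μL total → factor 3540/90 = 39.333
Step 3: 0.15 mL brought to 47.7 mL → factor 47.7/0.15 = 318
Overall dilution factor = 14.846 × 39.333 × 318 = 1.857 × 10^5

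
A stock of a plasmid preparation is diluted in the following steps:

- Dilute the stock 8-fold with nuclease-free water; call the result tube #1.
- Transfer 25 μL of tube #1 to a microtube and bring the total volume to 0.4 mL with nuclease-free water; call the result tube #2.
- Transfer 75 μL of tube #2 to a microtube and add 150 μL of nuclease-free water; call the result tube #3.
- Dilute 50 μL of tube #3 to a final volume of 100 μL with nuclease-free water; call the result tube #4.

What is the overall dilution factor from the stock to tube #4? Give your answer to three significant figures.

768

Step 1: 8-fold → factor 8
Step 2: 25 μL brought to 0.4 mL → factor 400/25 = 16
Step 3: 75 μL + 150 μL = 225 μL total → factor 225/75 = 3
Step 4: 50 μL brought to 100 μL → factor 100/50 = 2
Overall dilution factor = 8 × 16 × 3 × 2 = 768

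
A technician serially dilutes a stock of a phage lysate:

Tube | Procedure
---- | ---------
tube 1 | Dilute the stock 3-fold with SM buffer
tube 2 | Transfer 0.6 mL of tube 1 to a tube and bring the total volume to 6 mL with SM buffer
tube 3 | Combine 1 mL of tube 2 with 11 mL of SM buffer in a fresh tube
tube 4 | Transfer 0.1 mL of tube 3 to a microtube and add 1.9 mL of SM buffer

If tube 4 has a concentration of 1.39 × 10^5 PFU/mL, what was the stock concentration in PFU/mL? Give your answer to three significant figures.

1.00 × 10^9 PFU/mL

Step 1: 3-fold → factor 3
Step 2: 0.6 mL brought to 6 mL → factor 6/0.6 = 10
Step 3: 1 mL + 11 mL = 12 mL total → factor 12/1 = 12
Step 4: 0.1 mL + 1.9 mL = 2 mL total → factor 2/0.1 = 20
Overall dilution factor = 3 × 10 × 12 × 20 = 7200
Stock = 1.39 × 10^5 PFU/mL × 7200 = 1.00 × 10^9 PFU/mL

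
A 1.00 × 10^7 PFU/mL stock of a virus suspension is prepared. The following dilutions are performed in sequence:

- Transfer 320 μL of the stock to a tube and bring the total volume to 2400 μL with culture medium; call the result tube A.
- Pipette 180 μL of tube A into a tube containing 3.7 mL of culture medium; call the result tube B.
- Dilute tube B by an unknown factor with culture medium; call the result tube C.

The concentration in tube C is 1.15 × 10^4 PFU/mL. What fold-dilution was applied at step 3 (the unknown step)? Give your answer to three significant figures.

Step 1: 320 μL brought to 2400 μL → factor 2400/320 = 7.5
Step 2: 180 μL + 3.7 mL = 3880 μL total → factor 3880/180 = 21.556
Step 3: unknown factor x
Product of known-step factors = 161.67
Overall factor = 1.00 × 10^7 PFU/mL / (1.15 × 10^4 PFU/mL) = 869.57
x = 869.57 / 161.67 = 5.38

5.38-fold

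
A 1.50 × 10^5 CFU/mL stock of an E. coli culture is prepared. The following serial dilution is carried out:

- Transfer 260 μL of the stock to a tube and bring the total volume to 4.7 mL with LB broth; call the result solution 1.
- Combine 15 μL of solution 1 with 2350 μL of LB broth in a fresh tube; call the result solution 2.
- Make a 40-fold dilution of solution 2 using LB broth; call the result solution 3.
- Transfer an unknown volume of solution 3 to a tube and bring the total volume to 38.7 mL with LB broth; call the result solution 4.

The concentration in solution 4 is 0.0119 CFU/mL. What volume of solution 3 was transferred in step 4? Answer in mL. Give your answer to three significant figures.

Step 1: 260 μL brought to 4.7 mL → factor 4700/260 = 18.077
Step 2: 15 μL + 2350 μL = 2365 μL total → factor 2365/15 = 157.67
Step 3: 40-fold → factor 40
Step 4: v brought to 38.7 mL → factor = 38.7 mL/v
Product of known-step factors = 1.1401 × 10^5
Overall factor = 1.50 × 10^5 CFU/mL / (0.0119 CFU/mL) = 1.2605 × 10^7
Step-4 factor = 1.2605 × 10^7 / 1.1401 × 10^5 = 110.57
v = 38.7 mL / 110.57 = 0.350 mL

0.350 mL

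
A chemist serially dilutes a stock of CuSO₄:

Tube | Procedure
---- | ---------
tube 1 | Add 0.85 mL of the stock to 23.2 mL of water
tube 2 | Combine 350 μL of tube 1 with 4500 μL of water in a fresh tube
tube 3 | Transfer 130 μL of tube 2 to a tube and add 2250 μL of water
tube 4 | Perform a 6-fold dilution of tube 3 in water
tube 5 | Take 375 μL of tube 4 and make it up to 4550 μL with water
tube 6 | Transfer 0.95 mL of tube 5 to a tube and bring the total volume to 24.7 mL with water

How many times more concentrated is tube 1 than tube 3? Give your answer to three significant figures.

Step 1: 0.85 mL + 23.2 mL = 24.05 mL total → factor 24.05/0.85 = 28.294
Step 2: 350 μL + 4500 μL = 4850 μL total → factor 4850/350 = 13.857
Step 3: 130 μL + 2250 μL = 2380 μL total → factor 2380/130 = 18.308
Dilution factor to tube 1 = 28.294; to tube 3 = 7178
[tube 1]/[tube 3] = (factor to tube 3)/(factor to tube 1) = 7178/28.294 = 254

254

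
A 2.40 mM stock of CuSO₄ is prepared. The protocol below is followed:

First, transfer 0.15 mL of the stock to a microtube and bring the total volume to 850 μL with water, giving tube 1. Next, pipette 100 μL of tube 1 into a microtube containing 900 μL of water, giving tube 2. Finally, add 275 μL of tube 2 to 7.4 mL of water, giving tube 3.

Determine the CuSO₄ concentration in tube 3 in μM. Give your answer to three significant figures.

1.52 μM

Step 1: 0.15 mL brought to 850 μL → factor 0.85/0.15 = 5.6667
Step 2: 100 μL + 900 μL = 1000 μL total → factor 1000/100 = 10
Step 3: 275 μL + 7.4 mL = 7675 μL total → factor 7675/275 = 27.909
Overall dilution factor = 5.6667 × 10 × 27.909 = 1581.5
Final = 2.40 mM / 1581.5 = 0.001518 mM = 1.52 μM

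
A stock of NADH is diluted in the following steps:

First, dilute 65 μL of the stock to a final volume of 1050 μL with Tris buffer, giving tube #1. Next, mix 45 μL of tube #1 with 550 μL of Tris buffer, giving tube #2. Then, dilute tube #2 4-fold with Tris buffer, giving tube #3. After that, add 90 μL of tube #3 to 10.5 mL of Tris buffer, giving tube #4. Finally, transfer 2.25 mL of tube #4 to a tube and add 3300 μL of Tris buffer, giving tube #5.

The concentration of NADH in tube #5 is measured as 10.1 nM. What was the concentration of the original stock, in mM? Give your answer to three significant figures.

2.50 mM

Step 1: 65 μL brought to 1050 μL → factor 1050/65 = 16.154
Step 2: 45 μL + 550 μL = 595 μL total → factor 595/45 = 13.222
Step 3: 4-fold → factor 4
Step 4: 90 μL + 10.5 mL = 10590 μL total → factor 10590/90 = 117.67
Step 5: 2.25 mL + 3300 μL = 5.55 mL total → factor 5.55/2.25 = 2.4667
Overall dilution factor = 16.154 × 13.222 × 4 × 117.67 × 2.4667 = 2.4797 × 10^5
Stock = 10.1 nM × 2.4797 × 10^5 = 2.505 × 10^6 nM = 2.50 mM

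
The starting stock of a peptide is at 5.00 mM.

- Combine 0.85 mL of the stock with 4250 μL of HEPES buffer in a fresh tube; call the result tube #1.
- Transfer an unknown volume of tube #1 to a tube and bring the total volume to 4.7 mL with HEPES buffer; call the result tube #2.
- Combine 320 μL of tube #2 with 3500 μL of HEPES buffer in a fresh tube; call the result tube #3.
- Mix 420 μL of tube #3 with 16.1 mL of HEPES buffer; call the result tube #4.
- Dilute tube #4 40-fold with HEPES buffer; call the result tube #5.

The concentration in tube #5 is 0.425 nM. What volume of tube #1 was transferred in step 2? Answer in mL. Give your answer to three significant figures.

0.0450 mL

Step 1: 0.85 mL + 4250 μL = 5.1 mL total → factor 5.1/0.85 = 6
Step 2: v brought to 4.7 mL → factor = 4.7 mL/v
Step 3: 320 μL + 3500 μL = 3820 μL total → factor 3820/320 = 11.938
Step 4: 420 μL + 16.1 mL = 16520 μL total → factor 16520/420 = 39.333
Step 5: 40-fold → factor 40
Product of known-step factors = 1.1269 × 10^5
Overall factor = 5.00 mM / (0.425 nM) = 1.1765 × 10^7
Step-2 factor = 1.1765 × 10^7 / 1.1269 × 10^5 = 104.4
v = 4.7 mL / 104.4 = 0.0450 mL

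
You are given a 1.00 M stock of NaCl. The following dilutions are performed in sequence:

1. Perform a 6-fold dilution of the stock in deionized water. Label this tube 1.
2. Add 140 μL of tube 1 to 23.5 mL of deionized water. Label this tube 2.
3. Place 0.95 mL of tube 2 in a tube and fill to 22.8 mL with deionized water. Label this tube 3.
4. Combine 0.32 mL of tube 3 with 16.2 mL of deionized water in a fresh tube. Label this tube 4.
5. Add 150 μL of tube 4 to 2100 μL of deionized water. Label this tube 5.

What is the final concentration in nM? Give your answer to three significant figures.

53.1 nM

Step 1: 6-fold → factor 6
Step 2: 140 μL + 23.5 mL = 23640 μL total → factor 23640/140 = 168.86
Step 3: 0.95 mL brought to 22.8 mL → factor 22.8/0.95 = 24
Step 4: 0.32 mL + 16.2 mL = 16.52 mL total → factor 16.52/0.32 = 51.625
Step 5: 150 μL + 2100 μL = 2250 μL total → factor 2250/150 = 15
Overall dilution factor = 6 × 168.86 × 24 × 51.625 × 15 = 1.8829 × 10^7
Final = 1.00 M / 1.8829 × 10^7 = 5.311 × 10^-8 M = 53.1 nM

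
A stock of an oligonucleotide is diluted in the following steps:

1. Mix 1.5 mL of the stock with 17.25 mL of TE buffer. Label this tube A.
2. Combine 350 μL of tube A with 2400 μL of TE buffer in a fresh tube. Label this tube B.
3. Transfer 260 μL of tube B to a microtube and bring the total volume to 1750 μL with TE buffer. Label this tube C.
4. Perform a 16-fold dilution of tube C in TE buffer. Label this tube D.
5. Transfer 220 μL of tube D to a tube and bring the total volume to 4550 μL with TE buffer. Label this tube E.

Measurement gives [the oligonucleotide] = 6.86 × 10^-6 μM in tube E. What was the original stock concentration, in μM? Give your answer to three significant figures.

1.50 μM

Step 1: 1.5 mL + 17.25 mL = 18.75 mL total → factor 18.75/1.5 = 12.5
Step 2: 350 μL + 2400 μL = 2750 μL total → factor 2750/350 = 7.8571
Step 3: 260 μL brought to 1750 μL → factor 1750/260 = 6.7308
Step 4: 16-fold → factor 16
Step 5: 220 μL brought to 4550 μL → factor 4550/220 = 20.682
Overall dilution factor = 12.5 × 7.8571 × 6.7308 × 16 × 20.682 = 2.1875 × 10^5
Stock = 6.86 × 10^-6 μM × 2.1875 × 10^5 = 1.50 μM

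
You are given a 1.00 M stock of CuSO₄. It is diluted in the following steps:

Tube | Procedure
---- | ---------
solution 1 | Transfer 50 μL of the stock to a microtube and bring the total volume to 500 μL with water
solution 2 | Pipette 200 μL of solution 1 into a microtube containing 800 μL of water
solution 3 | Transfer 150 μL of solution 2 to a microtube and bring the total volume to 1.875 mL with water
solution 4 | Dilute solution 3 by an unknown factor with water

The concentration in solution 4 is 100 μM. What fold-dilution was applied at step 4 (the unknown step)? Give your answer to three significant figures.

16.0-fold

Step 1: 50 μL brought to 500 μL → factor 500/50 = 10
Step 2: 200 μL + 800 μL = 1000 μL total → factor 1000/200 = 5
Step 3: 150 μL brought to 1.875 mL → factor 1875/150 = 12.5
Step 4: unknown factor x
Product of known-step factors = 625
Overall factor = 1.00 M / (100 μM) = 10000
x = 10000 / 625 = 16.0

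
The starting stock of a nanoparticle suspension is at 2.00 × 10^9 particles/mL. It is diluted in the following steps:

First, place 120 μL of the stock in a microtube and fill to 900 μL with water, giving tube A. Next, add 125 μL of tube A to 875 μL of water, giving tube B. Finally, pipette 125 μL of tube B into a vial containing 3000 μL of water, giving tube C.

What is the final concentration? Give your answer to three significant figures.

1.33 × 10^6 particles/mL

Step 1: 120 μL brought to 900 μL → factor 900/120 = 7.5
Step 2: 125 μL + 875 μL = 1000 μL total → factor 1000/125 = 8
Step 3: 125 μL + 3000 μL = 3125 μL total → factor 3125/125 = 25
Overall dilution factor = 7.5 × 8 × 25 = 1500
Final = 2.00 × 10^9 particles/mL / 1500 = 1.33 × 10^6 particles/mL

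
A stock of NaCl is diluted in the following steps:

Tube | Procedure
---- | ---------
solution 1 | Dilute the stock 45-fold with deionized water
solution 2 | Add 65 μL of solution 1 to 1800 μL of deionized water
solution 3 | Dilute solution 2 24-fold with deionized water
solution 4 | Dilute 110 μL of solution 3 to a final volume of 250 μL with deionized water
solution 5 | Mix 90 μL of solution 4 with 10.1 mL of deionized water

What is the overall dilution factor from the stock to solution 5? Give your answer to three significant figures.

7.97 × 10^6

Step 1: 45-fold → factor 45
Step 2: 65 μL + 1800 μL = 1865 μL total → factor 1865/65 = 28.692
Step 3: 24-fold → factor 24
Step 4: 110 μL brought to 250 μL → factor 250/110 = 2.2727
Step 5: 90 μL + 10.1 mL = 10190 μL total → factor 10190/90 = 113.22
Overall dilution factor = 45 × 28.692 × 24 × 2.2727 × 113.22 = 7.9739 × 10^6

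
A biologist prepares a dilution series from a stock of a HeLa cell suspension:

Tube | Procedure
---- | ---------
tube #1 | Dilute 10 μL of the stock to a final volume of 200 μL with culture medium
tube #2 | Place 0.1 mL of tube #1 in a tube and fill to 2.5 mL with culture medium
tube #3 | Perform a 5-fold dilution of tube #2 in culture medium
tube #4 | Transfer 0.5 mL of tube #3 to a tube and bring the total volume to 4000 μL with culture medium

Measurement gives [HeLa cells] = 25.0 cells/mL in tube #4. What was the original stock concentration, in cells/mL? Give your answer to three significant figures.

5.00 × 10^5 cells/mL

Step 1: 10 μL brought to 200 μL → factor 200/10 = 20
Step 2: 0.1 mL brought to 2.5 mL → factor 2.5/0.1 = 25
Step 3: 5-fold → factor 5
Step 4: 0.5 mL brought to 4000 μL → factor 4/0.5 = 8
Overall dilution factor = 20 × 25 × 5 × 8 = 20000
Stock = 25.0 cells/mL × 20000 = 5.00 × 10^5 cells/mL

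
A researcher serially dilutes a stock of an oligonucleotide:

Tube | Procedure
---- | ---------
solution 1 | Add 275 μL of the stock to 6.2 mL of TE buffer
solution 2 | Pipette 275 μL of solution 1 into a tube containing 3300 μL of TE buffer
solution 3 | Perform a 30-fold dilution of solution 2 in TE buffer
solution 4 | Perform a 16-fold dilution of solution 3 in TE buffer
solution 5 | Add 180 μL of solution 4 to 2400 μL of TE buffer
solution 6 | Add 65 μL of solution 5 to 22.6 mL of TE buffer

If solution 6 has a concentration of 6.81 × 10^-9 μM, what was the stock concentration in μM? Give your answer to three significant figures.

5.00 μM

Step 1: 275 μL + 6.2 mL = 6475 μL total → factor 6475/275 = 23.545
Step 2: 275 μL + 3300 μL = 3575 μL total → factor 3575/275 = 13
Step 3: 30-fold → factor 30
Step 4: 16-fold → factor 16
Step 5: 180 μL + 2400 μL = 2580 μL total → factor 2580/180 = 14.333
Step 6: 65 μL + 22.6 mL = 22665 μL total → factor 22665/65 = 348.69
Overall dilution factor = 23.545 × 13 × 30 × 16 × 14.333 × 348.69 = 7.3431 × 10^8
Stock = 6.81 × 10^-9 μM × 7.3431 × 10^8 = 5.00 μM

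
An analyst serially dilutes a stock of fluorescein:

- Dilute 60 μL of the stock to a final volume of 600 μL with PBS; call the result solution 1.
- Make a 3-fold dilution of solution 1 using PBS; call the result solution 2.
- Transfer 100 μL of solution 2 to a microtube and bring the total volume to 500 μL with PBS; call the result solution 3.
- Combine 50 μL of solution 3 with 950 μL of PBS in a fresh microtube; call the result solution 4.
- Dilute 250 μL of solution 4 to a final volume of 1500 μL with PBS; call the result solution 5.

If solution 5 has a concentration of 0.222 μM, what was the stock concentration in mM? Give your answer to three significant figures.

4.00 mM

Step 1: 60 μL brought to 600 μL → factor 600/60 = 10
Step 2: 3-fold → factor 3
Step 3: 100 μL brought to 500 μL → factor 500/100 = 5
Step 4: 50 μL + 950 μL = 1000 μL total → factor 1000/50 = 20
Step 5: 250 μL brought to 1500 μL → factor 1500/250 = 6
Overall dilution factor = 10 × 3 × 5 × 20 × 6 = 18000
Stock = 0.222 μM × 18000 = 3996 μM = 4.00 mM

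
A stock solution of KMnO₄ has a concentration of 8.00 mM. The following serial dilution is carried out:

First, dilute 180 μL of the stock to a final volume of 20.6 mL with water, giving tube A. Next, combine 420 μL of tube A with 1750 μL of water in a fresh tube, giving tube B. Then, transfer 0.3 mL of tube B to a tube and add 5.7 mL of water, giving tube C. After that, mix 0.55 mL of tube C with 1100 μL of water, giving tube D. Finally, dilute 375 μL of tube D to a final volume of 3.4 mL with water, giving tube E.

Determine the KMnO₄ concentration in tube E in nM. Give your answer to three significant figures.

24.9 nM

Step 1: 180 μL brought to 20.6 mL → factor 20600/180 = 114.44
Step 2: 420 μL + 1750 μL = 2170 μL total → factor 2170/420 = 5.1667
Step 3: 0.3 mL + 5.7 mL = 6 mL total → factor 6/0.3 = 20
Step 4: 0.55 mL + 1100 μL = 1.65 mL total → factor 1.65/0.55 = 3
Step 5: 375 μL brought to 3.4 mL → factor 3400/375 = 9.0667
Overall dilution factor = 114.44 × 5.1667 × 20 × 3 × 9.0667 = 3.2167 × 10^5
Final = 8.00 mM / 3.2167 × 10^5 = 2.487 × 10^-5 mM = 24.9 nM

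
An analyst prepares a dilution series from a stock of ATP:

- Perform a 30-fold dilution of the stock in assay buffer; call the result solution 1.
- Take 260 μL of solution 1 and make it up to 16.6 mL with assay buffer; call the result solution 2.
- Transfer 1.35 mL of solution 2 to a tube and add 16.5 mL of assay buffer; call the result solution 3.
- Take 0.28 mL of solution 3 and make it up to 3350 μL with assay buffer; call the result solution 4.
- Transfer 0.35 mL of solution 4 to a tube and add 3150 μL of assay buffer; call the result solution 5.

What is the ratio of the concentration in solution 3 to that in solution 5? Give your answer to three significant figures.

120

Step 1: 30-fold → factor 30
Step 2: 260 μL brought to 16.6 mL → factor 16600/260 = 63.846
Step 3: 1.35 mL + 16.5 mL = 17.85 mL total → factor 17.85/1.35 = 13.222
Step 4: 0.28 mL brought to 3350 μL → factor 3.35/0.28 = 11.964
Step 5: 0.35 mL + 3150 μL = 3.5 mL total → factor 3.5/0.35 = 10
Dilution factor to solution 3 = 25326; to solution 5 = 3.03 × 10^6
[solution 3]/[solution 5] = (factor to solution 5)/(factor to solution 3) = 3.03 × 10^6/25326 = 120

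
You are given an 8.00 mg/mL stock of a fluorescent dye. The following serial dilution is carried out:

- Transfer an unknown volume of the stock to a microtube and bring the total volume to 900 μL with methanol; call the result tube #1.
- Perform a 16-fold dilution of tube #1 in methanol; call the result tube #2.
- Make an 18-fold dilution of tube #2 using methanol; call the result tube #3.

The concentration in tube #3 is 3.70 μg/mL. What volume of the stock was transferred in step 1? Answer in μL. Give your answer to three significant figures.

Step 1: v brought to 900 μL → factor = 900 μL/v
Step 2: 16-fold → factor 16
Step 3: 18-fold → factor 18
Product of known-step factors = 288
Overall factor = 8.00 mg/mL / (3.70 μg/mL) = 2162.2
Step-1 factor = 2162.2 / 288 = 7.5075
v = 900 μL / 7.5075 = 120 μL

120 μL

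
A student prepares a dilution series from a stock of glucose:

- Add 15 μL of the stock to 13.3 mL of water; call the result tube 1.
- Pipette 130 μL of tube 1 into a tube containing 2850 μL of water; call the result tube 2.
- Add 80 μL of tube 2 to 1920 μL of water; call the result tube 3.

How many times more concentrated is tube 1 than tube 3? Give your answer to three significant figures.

573

Step 1: 15 μL + 13.3 mL = 13315 μL total → factor 13315/15 = 887.67
Step 2: 130 μL + 2850 μL = 2980 μL total → factor 2980/130 = 22.923
Step 3: 80 μL + 1920 μL = 2000 μL total → factor 2000/80 = 25
Dilution factor to tube 1 = 887.67; to tube 3 = 5.087 × 10^5
[tube 1]/[tube 3] = (factor to tube 3)/(factor to tube 1) = 5.087 × 10^5/887.67 = 573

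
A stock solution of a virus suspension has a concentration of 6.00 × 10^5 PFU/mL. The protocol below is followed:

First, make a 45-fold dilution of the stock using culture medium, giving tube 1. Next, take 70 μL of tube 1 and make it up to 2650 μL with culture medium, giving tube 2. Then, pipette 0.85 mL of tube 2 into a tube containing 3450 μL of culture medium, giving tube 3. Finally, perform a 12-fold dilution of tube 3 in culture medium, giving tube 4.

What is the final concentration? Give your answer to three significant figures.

Step 1: 45-fold → factor 45
Step 2: 70 μL brought to 2650 μL → factor 2650/70 = 37.857
Step 3: 0.85 mL + 3450 μL = 4.3 mL total → factor 4.3/0.85 = 5.0588
Step 4: 12-fold → factor 12
Overall dilution factor = 45 × 37.857 × 5.0588 × 12 = 1.0342 × 10^5
Final = 6.00 × 10^5 PFU/mL / 1.0342 × 10^5 = 5.80 PFU/mL

5.80 PFU/mL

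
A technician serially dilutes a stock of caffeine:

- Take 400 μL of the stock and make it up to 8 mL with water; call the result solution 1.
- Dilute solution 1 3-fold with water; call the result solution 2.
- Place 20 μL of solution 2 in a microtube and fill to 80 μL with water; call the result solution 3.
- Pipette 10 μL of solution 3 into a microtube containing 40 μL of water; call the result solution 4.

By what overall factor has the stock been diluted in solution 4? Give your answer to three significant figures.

1.20 × 10^3

Step 1: 400 μL brought to 8 mL → factor 8000/400 = 20
Step 2: 3-fold → factor 3
Step 3: 20 μL brought to 80 μL → factor 80/20 = 4
Step 4: 10 μL + 40 μL = 50 μL total → factor 50/10 = 5
Overall dilution factor = 20 × 3 × 4 × 5 = 1200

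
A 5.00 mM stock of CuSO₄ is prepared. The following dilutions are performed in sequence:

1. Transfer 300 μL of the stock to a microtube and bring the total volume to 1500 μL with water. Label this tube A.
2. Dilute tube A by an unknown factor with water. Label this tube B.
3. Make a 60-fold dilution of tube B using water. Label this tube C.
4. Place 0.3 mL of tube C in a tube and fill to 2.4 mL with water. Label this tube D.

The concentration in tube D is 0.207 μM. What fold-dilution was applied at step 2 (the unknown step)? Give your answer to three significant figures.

10.1-fold

Step 1: 300 μL brought to 1500 μL → factor 1500/300 = 5
Step 2: unknown factor x
Step 3: 60-fold → factor 60
Step 4: 0.3 mL brought to 2.4 mL → factor 2.4/0.3 = 8
Product of known-step factors = 2400
Overall factor = 5.00 mM / (0.207 μM) = 24155
x = 24155 / 2400 = 10.1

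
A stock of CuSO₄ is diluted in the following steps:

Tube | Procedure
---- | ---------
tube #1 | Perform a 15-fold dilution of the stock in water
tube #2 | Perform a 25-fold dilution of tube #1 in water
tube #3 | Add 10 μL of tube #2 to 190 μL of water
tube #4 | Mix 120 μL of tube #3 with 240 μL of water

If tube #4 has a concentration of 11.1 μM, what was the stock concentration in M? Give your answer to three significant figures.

0.250 M

Step 1: 15-fold → factor 15
Step 2: 25-fold → factor 25
Step 3: 10 μL + 190 μL = 200 μL total → factor 200/10 = 20
Step 4: 120 μL + 240 μL = 360 μL total → factor 360/120 = 3
Overall dilution factor = 15 × 25 × 20 × 3 = 22500
Stock = 11.1 μM × 22500 = 2.498 × 10^5 μM = 0.250 M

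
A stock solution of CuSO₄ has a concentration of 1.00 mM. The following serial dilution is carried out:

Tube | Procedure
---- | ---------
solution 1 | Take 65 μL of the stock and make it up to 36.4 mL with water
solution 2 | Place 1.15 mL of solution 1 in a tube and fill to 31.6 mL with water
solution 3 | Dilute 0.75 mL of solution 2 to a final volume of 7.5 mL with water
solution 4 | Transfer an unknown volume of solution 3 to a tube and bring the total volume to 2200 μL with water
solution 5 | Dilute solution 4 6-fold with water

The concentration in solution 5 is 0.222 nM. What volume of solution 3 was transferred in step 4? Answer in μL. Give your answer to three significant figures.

Step 1: 65 μL brought to 36.4 mL → factor 36400/65 = 560
Step 2: 1.15 mL brought to 31.6 mL → factor 31.6/1.15 = 27.478
Step 3: 0.75 mL brought to 7.5 mL → factor 7.5/0.75 = 10
Step 4: v brought to 2200 μL → factor = 2200 μL/v
Step 5: 6-fold → factor 6
Product of known-step factors = 9.2327 × 10^5
Overall factor = 1.00 mM / (0.222 nM) = 4.5045 × 10^6
Step-4 factor = 4.5045 × 10^6 / 9.2327 × 10^5 = 4.8789
v = 2200 μL / 4.8789 = 451 μL

451 μL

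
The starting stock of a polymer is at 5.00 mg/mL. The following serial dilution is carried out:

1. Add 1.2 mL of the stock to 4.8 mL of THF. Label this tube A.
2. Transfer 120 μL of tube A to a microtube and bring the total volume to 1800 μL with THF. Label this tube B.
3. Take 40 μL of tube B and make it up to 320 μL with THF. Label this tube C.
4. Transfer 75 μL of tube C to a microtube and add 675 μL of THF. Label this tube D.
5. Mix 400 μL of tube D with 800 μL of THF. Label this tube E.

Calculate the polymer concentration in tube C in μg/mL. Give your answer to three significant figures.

Step 1: 1.2 mL + 4.8 mL = 6 mL total → factor 6/1.2 = 5
Step 2: 120 μL brought to 1800 μL → factor 1800/120 = 15
Step 3: 40 μL brought to 320 μL → factor 320/40 = 8
Dilution factor through tube C = 5 × 15 × 8 = 600
[tube C] = 5.00 mg/mL / 600 = 0.008333 mg/mL = 8.33 μg/mL

8.33 μg/mL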